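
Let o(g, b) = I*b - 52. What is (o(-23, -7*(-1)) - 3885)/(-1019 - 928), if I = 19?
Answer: 1268/649 ≈ 1.9538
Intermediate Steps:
o(g, b) = -52 + 19*b (o(g, b) = 19*b - 52 = -52 + 19*b)
(o(-23, -7*(-1)) - 3885)/(-1019 - 928) = ((-52 + 19*(-7*(-1))) - 3885)/(-1019 - 928) = ((-52 + 19*7) - 3885)/(-1947) = ((-52 + 133) - 3885)*(-1/1947) = (81 - 3885)*(-1/1947) = -3804*(-1/1947) = 1268/649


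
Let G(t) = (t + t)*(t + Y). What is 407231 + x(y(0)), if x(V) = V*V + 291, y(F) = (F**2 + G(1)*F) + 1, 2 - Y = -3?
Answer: 407523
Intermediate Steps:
Y = 5 (Y = 2 - 1*(-3) = 2 + 3 = 5)
G(t) = 2*t*(5 + t) (G(t) = (t + t)*(t + 5) = (2*t)*(5 + t) = 2*t*(5 + t))
y(F) = 1 + F**2 + 12*F (y(F) = (F**2 + (2*1*(5 + 1))*F) + 1 = (F**2 + (2*1*6)*F) + 1 = (F**2 + 12*F) + 1 = 1 + F**2 + 12*F)
x(V) = 291 + V**2 (x(V) = V**2 + 291 = 291 + V**2)
407231 + x(y(0)) = 407231 + (291 + (1 + 0**2 + 12*0)**2) = 407231 + (291 + (1 + 0 + 0)**2) = 407231 + (291 + 1**2) = 407231 + (291 + 1) = 407231 + 292 = 407523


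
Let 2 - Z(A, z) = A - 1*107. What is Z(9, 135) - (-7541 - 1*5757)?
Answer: 13398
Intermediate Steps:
Z(A, z) = 109 - A (Z(A, z) = 2 - (A - 1*107) = 2 - (A - 107) = 2 - (-107 + A) = 2 + (107 - A) = 109 - A)
Z(9, 135) - (-7541 - 1*5757) = (109 - 1*9) - (-7541 - 1*5757) = (109 - 9) - (-7541 - 5757) = 100 - 1*(-13298) = 100 + 13298 = 13398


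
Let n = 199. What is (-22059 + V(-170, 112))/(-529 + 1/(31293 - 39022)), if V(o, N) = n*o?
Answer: 431966081/4088642 ≈ 105.65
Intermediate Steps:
V(o, N) = 199*o
(-22059 + V(-170, 112))/(-529 + 1/(31293 - 39022)) = (-22059 + 199*(-170))/(-529 + 1/(31293 - 39022)) = (-22059 - 33830)/(-529 + 1/(-7729)) = -55889/(-529 - 1/7729) = -55889/(-4088642/7729) = -55889*(-7729/4088642) = 431966081/4088642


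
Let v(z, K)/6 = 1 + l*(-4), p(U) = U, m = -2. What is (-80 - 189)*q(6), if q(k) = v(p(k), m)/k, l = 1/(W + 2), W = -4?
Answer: -807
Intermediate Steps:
l = -1/2 (l = 1/(-4 + 2) = 1/(-2) = -1/2 ≈ -0.50000)
v(z, K) = 18 (v(z, K) = 6*(1 - 1/2*(-4)) = 6*(1 + 2) = 6*3 = 18)
q(k) = 18/k
(-80 - 189)*q(6) = (-80 - 189)*(18/6) = -4842/6 = -269*3 = -807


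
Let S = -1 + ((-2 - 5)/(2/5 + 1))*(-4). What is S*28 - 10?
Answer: 522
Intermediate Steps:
S = 19 (S = -1 - 7/(2*(⅕) + 1)*(-4) = -1 - 7/(⅖ + 1)*(-4) = -1 - 7/7/5*(-4) = -1 - 7*5/7*(-4) = -1 - 5*(-4) = -1 + 20 = 19)
S*28 - 10 = 19*28 - 10 = 532 - 10 = 522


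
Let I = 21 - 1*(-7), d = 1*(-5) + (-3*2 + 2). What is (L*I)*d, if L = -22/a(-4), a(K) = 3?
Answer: 1848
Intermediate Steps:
L = -22/3 ≈ -7.3333
d = -9 (d = -5 + (-6 + 2) = -5 - 4 = -9)
I = 28 (I = 21 + 7 = 28)
(L*I)*d = -22/3*28*(-9) = -616/3*(-9) = 1848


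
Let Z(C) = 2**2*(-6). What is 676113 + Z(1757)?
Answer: 676089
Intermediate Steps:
Z(C) = -24 (Z(C) = 4*(-6) = -24)
676113 + Z(1757) = 676113 - 24 = 676089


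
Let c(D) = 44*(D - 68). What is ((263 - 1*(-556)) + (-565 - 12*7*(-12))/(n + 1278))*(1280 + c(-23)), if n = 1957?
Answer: -7218349392/3235 ≈ -2.2313e+6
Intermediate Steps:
c(D) = -2992 + 44*D (c(D) = 44*(-68 + D) = -2992 + 44*D)
((263 - 1*(-556)) + (-565 - 12*7*(-12))/(n + 1278))*(1280 + c(-23)) = ((263 - 1*(-556)) + (-565 - 12*7*(-12))/(1957 + 1278))*(1280 + (-2992 + 44*(-23))) = ((263 + 556) + (-565 - 84*(-12))/3235)*(1280 + (-2992 - 1012)) = (819 + (-565 + 1008)*(1/3235))*(1280 - 4004) = (819 + 443*(1/3235))*(-2724) = (819 + 443/3235)*(-2724) = (2649908/3235)*(-2724) = -7218349392/3235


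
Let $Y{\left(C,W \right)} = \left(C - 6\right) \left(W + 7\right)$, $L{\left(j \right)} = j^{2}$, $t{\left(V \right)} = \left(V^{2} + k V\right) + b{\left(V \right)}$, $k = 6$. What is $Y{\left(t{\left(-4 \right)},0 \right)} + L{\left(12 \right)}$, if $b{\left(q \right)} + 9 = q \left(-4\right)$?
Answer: $95$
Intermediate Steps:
$b{\left(q \right)} = -9 - 4 q$ ($b{\left(q \right)} = -9 + q \left(-4\right) = -9 - 4 q$)
$t{\left(V \right)} = -9 + V^{2} + 2 V$ ($t{\left(V \right)} = \left(V^{2} + 6 V\right) - \left(9 + 4 V\right) = -9 + V^{2} + 2 V$)
$Y{\left(C,W \right)} = \left(-6 + C\right) \left(7 + W\right)$
$Y{\left(t{\left(-4 \right)},0 \right)} + L{\left(12 \right)} = \left(-42 - 0 + 7 \left(-9 + \left(-4\right)^{2} + 2 \left(-4\right)\right) + \left(-9 + \left(-4\right)^{2} + 2 \left(-4\right)\right) 0\right) + 12^{2} = \left(-42 + 0 + 7 \left(-9 + 16 - 8\right) + \left(-9 + 16 - 8\right) 0\right) + 144 = \left(-42 + 0 + 7 \left(-1\right) - 0\right) + 144 = \left(-42 + 0 - 7 + 0\right) + 144 = -49 + 144 = 95$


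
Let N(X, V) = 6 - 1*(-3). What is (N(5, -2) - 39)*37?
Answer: -1110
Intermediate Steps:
N(X, V) = 9 (N(X, V) = 6 + 3 = 9)
(N(5, -2) - 39)*37 = (9 - 39)*37 = -30*37 = -1110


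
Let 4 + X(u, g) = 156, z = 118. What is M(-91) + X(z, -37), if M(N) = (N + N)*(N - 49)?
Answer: 25632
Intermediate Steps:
M(N) = 2*N*(-49 + N) (M(N) = (2*N)*(-49 + N) = 2*N*(-49 + N))
X(u, g) = 152 (X(u, g) = -4 + 156 = 152)
M(-91) + X(z, -37) = 2*(-91)*(-49 - 91) + 152 = 2*(-91)*(-140) + 152 = 25480 + 152 = 25632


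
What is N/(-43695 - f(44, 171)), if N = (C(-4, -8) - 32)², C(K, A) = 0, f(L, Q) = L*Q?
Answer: -1024/51219 ≈ -0.019993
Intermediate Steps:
N = 1024 (N = (0 - 32)² = (-32)² = 1024)
N/(-43695 - f(44, 171)) = 1024/(-43695 - 44*171) = 1024/(-43695 - 1*7524) = 1024/(-43695 - 7524) = 1024/(-51219) = 1024*(-1/51219) = -1024/51219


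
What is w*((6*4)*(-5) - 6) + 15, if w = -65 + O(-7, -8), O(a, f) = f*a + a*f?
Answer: -5907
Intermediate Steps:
O(a, f) = 2*a*f (O(a, f) = a*f + a*f = 2*a*f)
w = 47 (w = -65 + 2*(-7)*(-8) = -65 + 112 = 47)
w*((6*4)*(-5) - 6) + 15 = 47*((6*4)*(-5) - 6) + 15 = 47*(24*(-5) - 6) + 15 = 47*(-120 - 6) + 15 = 47*(-126) + 15 = -5922 + 15 = -5907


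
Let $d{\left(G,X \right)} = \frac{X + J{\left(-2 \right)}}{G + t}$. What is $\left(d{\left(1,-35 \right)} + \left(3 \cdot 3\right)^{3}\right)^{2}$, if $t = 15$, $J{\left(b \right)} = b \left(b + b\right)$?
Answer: $\frac{135419769}{256} \approx 5.2898 \cdot 10^{5}$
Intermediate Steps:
$J{\left(b \right)} = 2 b^{2}$ ($J{\left(b \right)} = b 2 b = 2 b^{2}$)
$d{\left(G,X \right)} = \frac{8 + X}{15 + G}$ ($d{\left(G,X \right)} = \frac{X + 2 \left(-2\right)^{2}}{G + 15} = \frac{X + 2 \cdot 4}{15 + G} = \frac{X + 8}{15 + G} = \frac{8 + X}{15 + G}$)
$\left(d{\left(1,-35 \right)} + \left(3 \cdot 3\right)^{3}\right)^{2} = \left(\frac{8 - 35}{15 + 1} + \left(3 \cdot 3\right)^{3}\right)^{2} = \left(\frac{1}{16} \left(-27\right) + 9^{3}\right)^{2} = \left(\frac{1}{16} \left(-27\right) + 729\right)^{2} = \left(- \frac{27}{16} + 729\right)^{2} = \left(\frac{11637}{16}\right)^{2} = \frac{135419769}{256}$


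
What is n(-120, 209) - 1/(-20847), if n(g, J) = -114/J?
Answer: -125071/229317 ≈ -0.54541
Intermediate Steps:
n(-120, 209) - 1/(-20847) = -114/209 - 1/(-20847) = -114*1/209 - 1*(-1/20847) = -6/11 + 1/20847 = -125071/229317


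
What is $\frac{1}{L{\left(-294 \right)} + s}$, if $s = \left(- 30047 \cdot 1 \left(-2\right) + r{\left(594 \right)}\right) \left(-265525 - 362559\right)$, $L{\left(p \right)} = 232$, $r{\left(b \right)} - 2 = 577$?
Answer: $- \frac{1}{38107740300} \approx -2.6241 \cdot 10^{-11}$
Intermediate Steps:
$r{\left(b \right)} = 579$ ($r{\left(b \right)} = 2 + 577 = 579$)
$s = -38107740532$ ($s = \left(- 30047 \cdot 1 \left(-2\right) + 579\right) \left(-265525 - 362559\right) = \left(\left(-30047\right) \left(-2\right) + 579\right) \left(-628084\right) = \left(60094 + 579\right) \left(-628084\right) = 60673 \left(-628084\right) = -38107740532$)
$\frac{1}{L{\left(-294 \right)} + s} = \frac{1}{232 - 38107740532} = \frac{1}{-38107740300} = - \frac{1}{38107740300}$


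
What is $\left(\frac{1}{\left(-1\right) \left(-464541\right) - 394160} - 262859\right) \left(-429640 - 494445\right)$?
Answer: $\frac{17095830576610630}{70381} \approx 2.429 \cdot 10^{11}$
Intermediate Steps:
$\left(\frac{1}{\left(-1\right) \left(-464541\right) - 394160} - 262859\right) \left(-429640 - 494445\right) = \left(\frac{1}{464541 - 394160} - 262859\right) \left(-924085\right) = \left(\frac{1}{70381} - 262859\right) \left(-924085\right) = \left(- \frac{18500279278}{70381}\right) \left(-924085\right) = \frac{17095830576610630}{70381}$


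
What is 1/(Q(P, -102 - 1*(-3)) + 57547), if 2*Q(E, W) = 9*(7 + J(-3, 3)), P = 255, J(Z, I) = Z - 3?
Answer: 2/115103 ≈ 1.7376e-5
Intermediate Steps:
J(Z, I) = -3 + Z
Q(E, W) = 9/2 (Q(E, W) = (9*(7 + (-3 - 3)))/2 = (9*(7 - 6))/2 = (9*1)/2 = (½)*9 = 9/2)
1/(Q(P, -102 - 1*(-3)) + 57547) = 1/(9/2 + 57547) = 1/(115103/2) = 2/115103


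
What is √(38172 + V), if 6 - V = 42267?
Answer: I*√4089 ≈ 63.945*I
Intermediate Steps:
V = -42261 (V = 6 - 1*42267 = 6 - 42267 = -42261)
√(38172 + V) = √(38172 - 42261) = √(-4089) = I*√4089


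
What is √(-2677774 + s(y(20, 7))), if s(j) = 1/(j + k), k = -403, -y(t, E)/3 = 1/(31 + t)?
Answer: I*√31430308087545/3426 ≈ 1636.4*I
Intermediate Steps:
y(t, E) = -3/(31 + t)
s(j) = 1/(-403 + j) (s(j) = 1/(j - 403) = 1/(-403 + j))
√(-2677774 + s(y(20, 7))) = √(-2677774 + 1/(-403 - 3/(31 + 20))) = √(-2677774 + 1/(-403 - 3/51)) = √(-2677774 + 1/(-403 - 3*1/51)) = √(-2677774 + 1/(-403 - 1/17)) = √(-2677774 + 1/(-6852/17)) = √(-2677774 - 17/6852) = √(-18348107465/6852) = I*√31430308087545/3426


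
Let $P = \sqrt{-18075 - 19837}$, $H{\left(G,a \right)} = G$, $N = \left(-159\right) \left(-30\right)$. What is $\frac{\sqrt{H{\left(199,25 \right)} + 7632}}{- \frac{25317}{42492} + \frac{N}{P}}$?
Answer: $- \frac{188817550348 \sqrt{7831}}{190306735296873} + \frac{26582003720 i \sqrt{74222218}}{63435578432291} \approx -0.087801 + 3.6101 i$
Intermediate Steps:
$N = 4770$
$P = 2 i \sqrt{9478}$ ($P = \sqrt{-37912} = 2 i \sqrt{9478} \approx 194.71 i$)
$\frac{\sqrt{H{\left(199,25 \right)} + 7632}}{- \frac{25317}{42492} + \frac{N}{P}} = \frac{\sqrt{199 + 7632}}{- \frac{25317}{42492} + \frac{4770}{2 i \sqrt{9478}}} = \frac{\sqrt{7831}}{\left(-25317\right) \frac{1}{42492} + 4770 \left(- \frac{i \sqrt{9478}}{18956}\right)} = \frac{\sqrt{7831}}{- \frac{8439}{14164} - \frac{2385 i \sqrt{9478}}{9478}}$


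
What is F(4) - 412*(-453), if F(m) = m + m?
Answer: 186644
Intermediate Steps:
F(m) = 2*m
F(4) - 412*(-453) = 2*4 - 412*(-453) = 8 + 186636 = 186644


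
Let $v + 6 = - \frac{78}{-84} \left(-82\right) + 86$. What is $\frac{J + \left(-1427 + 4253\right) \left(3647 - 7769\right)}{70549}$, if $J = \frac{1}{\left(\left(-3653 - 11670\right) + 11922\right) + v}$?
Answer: $- \frac{277007798167}{1677655220} \approx -165.12$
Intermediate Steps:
$v = \frac{27}{7}$ ($v = -6 + \left(- \frac{78}{-84} \left(-82\right) + 86\right) = -6 + \left(\left(-78\right) \left(- \frac{1}{84}\right) \left(-82\right) + 86\right) = -6 + \left(\frac{13}{14} \left(-82\right) + 86\right) = -6 + \left(- \frac{533}{7} + 86\right) = -6 + \frac{69}{7} = \frac{27}{7} \approx 3.8571$)
$J = - \frac{7}{23780}$ ($J = \frac{1}{\left(\left(-3653 - 11670\right) + 11922\right) + \frac{27}{7}} = \frac{1}{\left(-15323 + 11922\right) + \frac{27}{7}} = \frac{1}{-3401 + \frac{27}{7}} = \frac{1}{- \frac{23780}{7}} = - \frac{7}{23780} \approx -0.00029436$)
$\frac{J + \left(-1427 + 4253\right) \left(3647 - 7769\right)}{70549} = \frac{- \frac{7}{23780} + \left(-1427 + 4253\right) \left(3647 - 7769\right)}{70549} = \left(- \frac{7}{23780} + 2826 \left(-4122\right)\right) \frac{1}{70549} = \left(- \frac{7}{23780} - 11648772\right) \frac{1}{70549} = \left(- \frac{277007798167}{23780}\right) \frac{1}{70549} = - \frac{277007798167}{1677655220}$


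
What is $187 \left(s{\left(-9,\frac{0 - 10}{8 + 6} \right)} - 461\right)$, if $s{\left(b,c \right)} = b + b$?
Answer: $-89573$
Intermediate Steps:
$s{\left(b,c \right)} = 2 b$
$187 \left(s{\left(-9,\frac{0 - 10}{8 + 6} \right)} - 461\right) = 187 \left(2 \left(-9\right) - 461\right) = 187 \left(-18 - 461\right) = 187 \left(-479\right) = -89573$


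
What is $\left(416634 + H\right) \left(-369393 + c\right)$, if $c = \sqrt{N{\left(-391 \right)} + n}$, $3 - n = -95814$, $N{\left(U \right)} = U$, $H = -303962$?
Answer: $-41620248096 + 112672 \sqrt{95426} \approx -4.1585 \cdot 10^{10}$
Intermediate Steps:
$n = 95817$ ($n = 3 - -95814 = 3 + 95814 = 95817$)
$c = \sqrt{95426}$ ($c = \sqrt{-391 + 95817} = \sqrt{95426} \approx 308.91$)
$\left(416634 + H\right) \left(-369393 + c\right) = \left(416634 - 303962\right) \left(-369393 + \sqrt{95426}\right) = 112672 \left(-369393 + \sqrt{95426}\right) = -41620248096 + 112672 \sqrt{95426}$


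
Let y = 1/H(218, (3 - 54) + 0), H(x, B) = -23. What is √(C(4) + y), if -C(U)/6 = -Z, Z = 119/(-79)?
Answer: I*√29982317/1817 ≈ 3.0135*I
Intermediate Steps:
Z = -119/79 (Z = 119*(-1/79) = -119/79 ≈ -1.5063)
y = -1/23 (y = 1/(-23) = -1/23 ≈ -0.043478)
C(U) = -714/79 (C(U) = -(-6)*(-119)/79 = -6*119/79 = -714/79)
√(C(4) + y) = √(-714/79 - 1/23) = √(-16501/1817) = I*√29982317/1817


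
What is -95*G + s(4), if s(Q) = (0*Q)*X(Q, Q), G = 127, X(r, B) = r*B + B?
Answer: -12065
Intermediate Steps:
X(r, B) = B + B*r (X(r, B) = B*r + B = B + B*r)
s(Q) = 0 (s(Q) = (0*Q)*(Q*(1 + Q)) = 0*(Q*(1 + Q)) = 0)
-95*G + s(4) = -95*127 + 0 = -12065 + 0 = -12065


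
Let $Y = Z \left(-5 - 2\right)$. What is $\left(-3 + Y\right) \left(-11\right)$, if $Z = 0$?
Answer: $33$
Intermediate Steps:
$Y = 0$ ($Y = 0 \left(-5 - 2\right) = 0 \left(-7\right) = 0$)
$\left(-3 + Y\right) \left(-11\right) = \left(-3 + 0\right) \left(-11\right) = \left(-3\right) \left(-11\right) = 33$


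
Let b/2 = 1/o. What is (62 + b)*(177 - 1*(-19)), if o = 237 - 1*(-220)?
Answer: 5553856/457 ≈ 12153.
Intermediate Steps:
o = 457 (o = 237 + 220 = 457)
b = 2/457 ≈ 0.0043764
(62 + b)*(177 - 1*(-19)) = (62 + 2/457)*(177 - 1*(-19)) = 28336*(177 + 19)/457 = (28336/457)*196 = 5553856/457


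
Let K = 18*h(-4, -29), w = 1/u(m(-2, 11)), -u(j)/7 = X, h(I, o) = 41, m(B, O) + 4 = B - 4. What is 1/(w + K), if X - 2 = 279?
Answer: 1967/1451645 ≈ 0.0013550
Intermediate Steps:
m(B, O) = -8 + B (m(B, O) = -4 + (B - 4) = -4 + (-4 + B) = -8 + B)
X = 281 (X = 2 + 279 = 281)
u(j) = -1967 (u(j) = -7*281 = -1967)
w = -1/1967 (w = 1/(-1967) = -1/1967 ≈ -0.00050839)
K = 738 (K = 18*41 = 738)
1/(w + K) = 1/(-1/1967 + 738) = 1/(1451645/1967) = 1967/1451645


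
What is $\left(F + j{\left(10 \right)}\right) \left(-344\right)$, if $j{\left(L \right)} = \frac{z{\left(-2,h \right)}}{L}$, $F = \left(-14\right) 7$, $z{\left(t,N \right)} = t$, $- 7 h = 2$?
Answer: $\frac{168904}{5} \approx 33781.0$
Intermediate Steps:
$h = - \frac{2}{7}$ ($h = \left(- \frac{1}{7}\right) 2 = - \frac{2}{7} \approx -0.28571$)
$F = -98$
$j{\left(L \right)} = - \frac{2}{L}$
$\left(F + j{\left(10 \right)}\right) \left(-344\right) = \left(-98 - \frac{2}{10}\right) \left(-344\right) = \left(-98 - \frac{1}{5}\right) \left(-344\right) = \left(- \frac{491}{5}\right) \left(-344\right) = \frac{168904}{5}$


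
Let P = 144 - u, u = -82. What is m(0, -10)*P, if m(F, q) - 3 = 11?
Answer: 3164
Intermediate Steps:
m(F, q) = 14 (m(F, q) = 3 + 11 = 14)
P = 226 (P = 144 - 1*(-82) = 144 + 82 = 226)
m(0, -10)*P = 14*226 = 3164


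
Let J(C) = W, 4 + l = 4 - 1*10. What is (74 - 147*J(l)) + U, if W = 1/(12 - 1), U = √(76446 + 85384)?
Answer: 667/11 + √161830 ≈ 462.92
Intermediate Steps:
l = -10 (l = -4 + (4 - 1*10) = -4 + (4 - 10) = -4 - 6 = -10)
U = √161830 ≈ 402.28
W = 1/11 ≈ 0.090909
J(C) = 1/11
(74 - 147*J(l)) + U = (74 - 147*1/11) + √161830 = (74 - 147/11) + √161830 = 667/11 + √161830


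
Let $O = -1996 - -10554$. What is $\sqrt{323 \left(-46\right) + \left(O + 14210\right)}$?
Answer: $\sqrt{7910} \approx 88.938$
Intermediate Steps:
$O = 8558$ ($O = -1996 + 10554 = 8558$)
$\sqrt{323 \left(-46\right) + \left(O + 14210\right)} = \sqrt{323 \left(-46\right) + \left(8558 + 14210\right)} = \sqrt{-14858 + 22768} = \sqrt{7910}$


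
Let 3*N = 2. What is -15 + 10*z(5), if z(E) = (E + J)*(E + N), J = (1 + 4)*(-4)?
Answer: -865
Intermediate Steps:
N = ⅔ (N = (⅓)*2 = ⅔ ≈ 0.66667)
J = -20 (J = 5*(-4) = -20)
z(E) = (-20 + E)*(⅔ + E) (z(E) = (E - 20)*(E + ⅔) = (-20 + E)*(⅔ + E))
-15 + 10*z(5) = -15 + 10*(-40/3 + 5² - 58/3*5) = -15 + 10*(-40/3 + 25 - 290/3) = -15 + 10*(-85) = -15 - 850 = -865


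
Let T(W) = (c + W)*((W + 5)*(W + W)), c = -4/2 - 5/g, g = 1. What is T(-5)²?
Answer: 0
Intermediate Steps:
c = -7 (c = -4/2 - 5/1 = -4*½ - 5*1 = -2 - 5 = -7)
T(W) = 2*W*(-7 + W)*(5 + W) (T(W) = (-7 + W)*((W + 5)*(W + W)) = (-7 + W)*((5 + W)*(2*W)) = (-7 + W)*(2*W*(5 + W)) = 2*W*(-7 + W)*(5 + W))
T(-5)² = (2*(-5)*(-35 + (-5)² - 2*(-5)))² = (2*(-5)*(-35 + 25 + 10))² = (2*(-5)*0)² = 0² = 0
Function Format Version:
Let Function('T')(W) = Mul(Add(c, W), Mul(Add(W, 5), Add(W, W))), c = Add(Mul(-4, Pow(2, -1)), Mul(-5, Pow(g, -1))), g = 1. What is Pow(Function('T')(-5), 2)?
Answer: 0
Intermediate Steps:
c = -7 (c = Add(Mul(-4, Pow(2, -1)), Mul(-5, Pow(1, -1))) = Add(Mul(-4, Rational(1, 2)), Mul(-5, 1)) = Add(-2, -5) = -7)
Function('T')(W) = Mul(2, W, Add(-7, W), Add(5, W)) (Function('T')(W) = Mul(Add(-7, W), Mul(Add(W, 5), Add(W, W))) = Mul(Add(-7, W), Mul(Add(5, W), Mul(2, W))) = Mul(Add(-7, W), Mul(2, W, Add(5, W))) = Mul(2, W, Add(-7, W), Add(5, W)))
Pow(Function('T')(-5), 2) = Pow(Mul(2, -5, Add(-35, Pow(-5, 2), Mul(-2, -5))), 2) = Pow(Mul(2, -5, Add(-35, 25, 10)), 2) = Pow(Mul(2, -5, 0), 2) = Pow(0, 2) = 0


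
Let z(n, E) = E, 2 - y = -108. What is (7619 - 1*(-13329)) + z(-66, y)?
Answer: 21058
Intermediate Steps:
y = 110 (y = 2 - 1*(-108) = 2 + 108 = 110)
(7619 - 1*(-13329)) + z(-66, y) = (7619 - 1*(-13329)) + 110 = (7619 + 13329) + 110 = 20948 + 110 = 21058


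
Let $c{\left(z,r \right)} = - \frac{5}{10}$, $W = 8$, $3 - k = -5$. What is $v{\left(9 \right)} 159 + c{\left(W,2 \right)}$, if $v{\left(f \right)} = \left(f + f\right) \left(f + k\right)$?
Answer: $\frac{97307}{2} \approx 48654.0$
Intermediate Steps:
$k = 8$ ($k = 3 - -5 = 3 + 5 = 8$)
$c{\left(z,r \right)} = - \frac{1}{2}$ ($c{\left(z,r \right)} = \left(-5\right) \frac{1}{10} = - \frac{1}{2}$)
$v{\left(f \right)} = 2 f \left(8 + f\right)$ ($v{\left(f \right)} = \left(f + f\right) \left(f + 8\right) = 2 f \left(8 + f\right)$)
$v{\left(9 \right)} 159 + c{\left(W,2 \right)} = 2 \cdot 9 \left(8 + 9\right) 159 - \frac{1}{2} = 2 \cdot 9 \cdot 17 \cdot 159 - \frac{1}{2} = 306 \cdot 159 - \frac{1}{2} = 48654 - \frac{1}{2} = \frac{97307}{2}$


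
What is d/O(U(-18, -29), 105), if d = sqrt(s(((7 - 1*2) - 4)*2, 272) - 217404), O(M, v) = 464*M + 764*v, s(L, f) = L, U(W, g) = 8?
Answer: I*sqrt(217402)/83932 ≈ 0.0055553*I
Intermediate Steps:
d = I*sqrt(217402) (d = sqrt(((7 - 1*2) - 4)*2 - 217404) = sqrt(((7 - 2) - 4)*2 - 217404) = sqrt((5 - 4)*2 - 217404) = sqrt(1*2 - 217404) = sqrt(2 - 217404) = sqrt(-217402) = I*sqrt(217402) ≈ 466.26*I)
d/O(U(-18, -29), 105) = (I*sqrt(217402))/(464*8 + 764*105) = (I*sqrt(217402))/(3712 + 80220) = (I*sqrt(217402))/83932 = (I*sqrt(217402))*(1/83932) = I*sqrt(217402)/83932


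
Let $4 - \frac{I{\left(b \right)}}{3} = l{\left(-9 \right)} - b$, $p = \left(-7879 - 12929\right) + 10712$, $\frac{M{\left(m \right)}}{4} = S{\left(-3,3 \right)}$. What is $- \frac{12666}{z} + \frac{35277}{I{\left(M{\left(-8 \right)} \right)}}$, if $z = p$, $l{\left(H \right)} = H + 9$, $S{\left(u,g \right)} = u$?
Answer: $- \frac{1853399}{1262} \approx -1468.6$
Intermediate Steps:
$l{\left(H \right)} = 9 + H$
$M{\left(m \right)} = -12$ ($M{\left(m \right)} = 4 \left(-3\right) = -12$)
$p = -10096$ ($p = -20808 + 10712 = -10096$)
$z = -10096$
$I{\left(b \right)} = 12 + 3 b$ ($I{\left(b \right)} = 12 - 3 \left(\left(9 - 9\right) - b\right) = 12 - 3 \left(0 - b\right) = 12 - 3 \left(- b\right) = 12 + 3 b$)
$- \frac{12666}{z} + \frac{35277}{I{\left(M{\left(-8 \right)} \right)}} = - \frac{12666}{-10096} + \frac{35277}{12 + 3 \left(-12\right)} = \left(-12666\right) \left(- \frac{1}{10096}\right) + \frac{35277}{12 - 36} = \frac{6333}{5048} + \frac{35277}{-24} = \frac{6333}{5048} + 35277 \left(- \frac{1}{24}\right) = \frac{6333}{5048} - \frac{11759}{8} = - \frac{1853399}{1262}$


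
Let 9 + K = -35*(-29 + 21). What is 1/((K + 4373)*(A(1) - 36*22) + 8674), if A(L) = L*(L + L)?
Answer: -1/3660086 ≈ -2.7322e-7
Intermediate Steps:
A(L) = 2*L² (A(L) = L*(2*L) = 2*L²)
K = 271 (K = -9 - 35*(-29 + 21) = -9 - 35*(-8) = -9 + 280 = 271)
1/((K + 4373)*(A(1) - 36*22) + 8674) = 1/((271 + 4373)*(2*1² - 36*22) + 8674) = 1/(4644*(2*1 - 792) + 8674) = 1/(4644*(2 - 792) + 8674) = 1/(4644*(-790) + 8674) = 1/(-3668760 + 8674) = 1/(-3660086) = -1/3660086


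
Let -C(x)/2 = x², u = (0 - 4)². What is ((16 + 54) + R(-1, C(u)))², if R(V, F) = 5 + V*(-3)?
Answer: 6084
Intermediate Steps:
u = 16 (u = (-4)² = 16)
C(x) = -2*x²
R(V, F) = 5 - 3*V
((16 + 54) + R(-1, C(u)))² = ((16 + 54) + (5 - 3*(-1)))² = (70 + (5 + 3))² = (70 + 8)² = 78² = 6084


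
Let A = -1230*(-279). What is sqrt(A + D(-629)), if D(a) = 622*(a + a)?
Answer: I*sqrt(439306) ≈ 662.8*I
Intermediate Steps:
D(a) = 1244*a (D(a) = 622*(2*a) = 1244*a)
A = 343170
sqrt(A + D(-629)) = sqrt(343170 + 1244*(-629)) = sqrt(343170 - 782476) = sqrt(-439306) = I*sqrt(439306)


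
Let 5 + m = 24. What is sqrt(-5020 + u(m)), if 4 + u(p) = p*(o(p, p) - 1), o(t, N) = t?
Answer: I*sqrt(4682) ≈ 68.425*I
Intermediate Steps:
m = 19 (m = -5 + 24 = 19)
u(p) = -4 + p*(-1 + p) (u(p) = -4 + p*(p - 1) = -4 + p*(-1 + p))
sqrt(-5020 + u(m)) = sqrt(-5020 + (-4 + 19**2 - 1*19)) = sqrt(-5020 + (-4 + 361 - 19)) = sqrt(-5020 + 338) = sqrt(-4682) = I*sqrt(4682)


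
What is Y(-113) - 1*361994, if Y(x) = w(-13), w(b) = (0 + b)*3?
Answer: -362033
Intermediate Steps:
w(b) = 3*b (w(b) = b*3 = 3*b)
Y(x) = -39 (Y(x) = 3*(-13) = -39)
Y(-113) - 1*361994 = -39 - 1*361994 = -39 - 361994 = -362033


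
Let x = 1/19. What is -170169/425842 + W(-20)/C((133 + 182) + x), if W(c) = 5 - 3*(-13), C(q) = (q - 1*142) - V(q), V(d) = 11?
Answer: -167946439/1311167518 ≈ -0.12809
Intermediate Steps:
x = 1/19 ≈ 0.052632
C(q) = -153 + q (C(q) = (q - 1*142) - 1*11 = (q - 142) - 11 = (-142 + q) - 11 = -153 + q)
W(c) = 44 (W(c) = 5 + 39 = 44)
-170169/425842 + W(-20)/C((133 + 182) + x) = -170169/425842 + 44/(-153 + ((133 + 182) + 1/19)) = -170169*1/425842 + 44/(-153 + (315 + 1/19)) = -170169/425842 + 44/(-153 + 5986/19) = -170169/425842 + 44/(3079/19) = -170169/425842 + 44*(19/3079) = -170169/425842 + 836/3079 = -167946439/1311167518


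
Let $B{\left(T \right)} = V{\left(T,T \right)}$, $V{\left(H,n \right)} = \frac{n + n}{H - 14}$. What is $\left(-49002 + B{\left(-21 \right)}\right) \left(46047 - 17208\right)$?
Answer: $- \frac{7065670356}{5} \approx -1.4131 \cdot 10^{9}$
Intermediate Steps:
$V{\left(H,n \right)} = \frac{2 n}{-14 + H}$
$B{\left(T \right)} = \frac{2 T}{-14 + T}$
$\left(-49002 + B{\left(-21 \right)}\right) \left(46047 - 17208\right) = \left(-49002 + 2 \left(-21\right) \frac{1}{-14 - 21}\right) \left(46047 - 17208\right) = \left(-49002 + 2 \left(-21\right) \frac{1}{-35}\right) 28839 = \left(-49002 + 2 \left(-21\right) \left(- \frac{1}{35}\right)\right) 28839 = \left(-49002 + \frac{6}{5}\right) 28839 = \left(- \frac{245004}{5}\right) 28839 = - \frac{7065670356}{5}$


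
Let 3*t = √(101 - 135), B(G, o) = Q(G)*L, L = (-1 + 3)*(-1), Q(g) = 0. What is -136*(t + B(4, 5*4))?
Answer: -136*I*√34/3 ≈ -264.34*I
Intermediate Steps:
L = -2 (L = 2*(-1) = -2)
B(G, o) = 0 (B(G, o) = 0*(-2) = 0)
t = I*√34/3 (t = √(101 - 135)/3 = √(-34)/3 = (I*√34)/3 = I*√34/3 ≈ 1.9437*I)
-136*(t + B(4, 5*4)) = -136*(I*√34/3 + 0) = -136*I*√34/3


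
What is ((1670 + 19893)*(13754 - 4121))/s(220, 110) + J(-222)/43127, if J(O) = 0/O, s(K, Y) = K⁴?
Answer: 207716379/2342560000 ≈ 0.088671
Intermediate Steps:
J(O) = 0
((1670 + 19893)*(13754 - 4121))/s(220, 110) + J(-222)/43127 = ((1670 + 19893)*(13754 - 4121))/(220⁴) + 0/43127 = (21563*9633)/2342560000 + 0*(1/43127) = 207716379*(1/2342560000) + 0 = 207716379/2342560000 + 0 = 207716379/2342560000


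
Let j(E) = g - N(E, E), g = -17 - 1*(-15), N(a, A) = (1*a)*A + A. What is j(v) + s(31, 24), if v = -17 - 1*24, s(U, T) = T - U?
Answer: -1649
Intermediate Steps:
v = -41 (v = -17 - 24 = -41)
N(a, A) = A + A*a (N(a, A) = a*A + A = A*a + A = A + A*a)
g = -2 (g = -17 + 15 = -2)
j(E) = -2 - E*(1 + E)
j(v) + s(31, 24) = (-2 - 1*(-41)*(1 - 41)) + (24 - 1*31) = (-2 - 1*(-41)*(-40)) + (24 - 31) = (-2 - 1640) - 7 = -1642 - 7 = -1649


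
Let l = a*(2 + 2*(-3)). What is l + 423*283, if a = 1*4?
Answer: 119693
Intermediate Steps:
a = 4
l = -16 (l = 4*(2 + 2*(-3)) = 4*(2 - 6) = 4*(-4) = -16)
l + 423*283 = -16 + 423*283 = -16 + 119709 = 119693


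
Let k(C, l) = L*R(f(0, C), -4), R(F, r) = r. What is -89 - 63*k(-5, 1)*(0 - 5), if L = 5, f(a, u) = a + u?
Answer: -6389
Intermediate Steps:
k(C, l) = -20 (k(C, l) = 5*(-4) = -20)
-89 - 63*k(-5, 1)*(0 - 5) = -89 - (-1260)*(0 - 5) = -89 - (-1260)*(-5) = -89 - 63*100 = -89 - 6300 = -6389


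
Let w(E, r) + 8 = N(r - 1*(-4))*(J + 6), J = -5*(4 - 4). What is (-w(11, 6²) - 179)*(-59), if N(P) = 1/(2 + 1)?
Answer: 10207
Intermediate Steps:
J = 0 (J = -5*0 = 0)
N(P) = ⅓ (N(P) = 1/3 = ⅓)
w(E, r) = -6 (w(E, r) = -8 + (0 + 6)/3 = -8 + (⅓)*6 = -8 + 2 = -6)
(-w(11, 6²) - 179)*(-59) = (-1*(-6) - 179)*(-59) = (6 - 179)*(-59) = -173*(-59) = 10207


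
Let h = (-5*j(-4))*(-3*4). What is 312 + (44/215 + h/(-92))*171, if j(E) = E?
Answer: 3921792/4945 ≈ 793.08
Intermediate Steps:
h = -240 (h = (-5*(-4))*(-3*4) = 20*(-12) = -240)
312 + (44/215 + h/(-92))*171 = 312 + (44/215 - 240/(-92))*171 = 312 + (44*(1/215) - 240*(-1/92))*171 = 312 + (44/215 + 60/23)*171 = 312 + (13912/4945)*171 = 312 + 2378952/4945 = 3921792/4945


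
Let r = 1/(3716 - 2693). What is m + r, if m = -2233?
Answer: -2284358/1023 ≈ -2233.0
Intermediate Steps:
r = 1/1023 ≈ 0.00097752
m + r = -2233 + 1/1023 = -2284358/1023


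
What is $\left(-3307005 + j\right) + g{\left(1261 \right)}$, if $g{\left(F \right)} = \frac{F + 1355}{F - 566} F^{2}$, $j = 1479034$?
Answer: $\frac{2889316691}{695} \approx 4.1573 \cdot 10^{6}$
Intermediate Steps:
$g{\left(F \right)} = \frac{F^{2} \left(1355 + F\right)}{-566 + F}$ ($g{\left(F \right)} = \frac{1355 + F}{-566 + F} F^{2} = \frac{F^{2} \left(1355 + F\right)}{-566 + F}$)
$\left(-3307005 + j\right) + g{\left(1261 \right)} = \left(-3307005 + 1479034\right) + \frac{1261^{2} \left(1355 + 1261\right)}{-566 + 1261} = -1827971 + 1590121 \cdot \frac{1}{695} \cdot 2616 = -1827971 + \frac{4159756536}{695} = \frac{2889316691}{695}$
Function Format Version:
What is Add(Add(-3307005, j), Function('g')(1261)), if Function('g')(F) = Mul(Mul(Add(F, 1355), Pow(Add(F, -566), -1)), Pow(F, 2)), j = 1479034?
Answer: Rational(2889316691, 695) ≈ 4.1573e+6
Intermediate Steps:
Function('g')(F) = Mul(Pow(F, 2), Pow(Add(-566, F), -1), Add(1355, F)) (Function('g')(F) = Mul(Mul(Add(1355, F), Pow(Add(-566, F), -1)), Pow(F, 2)) = Mul(Mul(Pow(Add(-566, F), -1), Add(1355, F)), Pow(F, 2)) = Mul(Pow(F, 2), Pow(Add(-566, F), -1), Add(1355, F)))
Add(Add(-3307005, j), Function('g')(1261)) = Add(Add(-3307005, 1479034), Mul(Pow(1261, 2), Pow(Add(-566, 1261), -1), Add(1355, 1261))) = Add(-1827971, Mul(1590121, Pow(695, -1), 2616)) = Add(-1827971, Mul(1590121, Rational(1, 695), 2616)) = Add(-1827971, Rational(4159756536, 695)) = Rational(2889316691, 695)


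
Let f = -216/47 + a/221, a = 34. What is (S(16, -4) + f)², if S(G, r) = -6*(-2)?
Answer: 21325924/373321 ≈ 57.125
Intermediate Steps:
S(G, r) = 12
f = -2714/611 (f = -216/47 + 34/221 = -216*1/47 + 34*(1/221) = -216/47 + 2/13 = -2714/611 ≈ -4.4419)
(S(16, -4) + f)² = (12 - 2714/611)² = (4618/611)² = 21325924/373321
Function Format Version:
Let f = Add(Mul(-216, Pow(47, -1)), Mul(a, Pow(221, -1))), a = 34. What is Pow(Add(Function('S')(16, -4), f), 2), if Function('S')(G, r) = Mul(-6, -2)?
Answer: Rational(21325924, 373321) ≈ 57.125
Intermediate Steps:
Function('S')(G, r) = 12
f = Rational(-2714, 611) (f = Add(Mul(-216, Pow(47, -1)), Mul(34, Pow(221, -1))) = Add(Mul(-216, Rational(1, 47)), Mul(34, Rational(1, 221))) = Add(Rational(-216, 47), Rational(2, 13)) = Rational(-2714, 611) ≈ -4.4419)
Pow(Add(Function('S')(16, -4), f), 2) = Pow(Add(12, Rational(-2714, 611)), 2) = Pow(Rational(4618, 611), 2) = Rational(21325924, 373321)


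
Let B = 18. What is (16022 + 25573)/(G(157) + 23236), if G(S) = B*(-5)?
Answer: 41595/23146 ≈ 1.7971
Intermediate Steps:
G(S) = -90 (G(S) = 18*(-5) = -90)
(16022 + 25573)/(G(157) + 23236) = (16022 + 25573)/(-90 + 23236) = 41595/23146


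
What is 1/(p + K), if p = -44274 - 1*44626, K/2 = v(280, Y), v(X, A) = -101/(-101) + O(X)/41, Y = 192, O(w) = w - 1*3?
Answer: -41/3644264 ≈ -1.1251e-5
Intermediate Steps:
O(w) = -3 + w (O(w) = w - 3 = -3 + w)
v(X, A) = 38/41 + X/41 (v(X, A) = -101/(-101) + (-3 + X)/41 = -101*(-1/101) + (-3 + X)*(1/41) = 1 + (-3/41 + X/41) = 38/41 + X/41)
K = 636/41 (K = 2*(38/41 + (1/41)*280) = 2*(38/41 + 280/41) = 2*(318/41) = 636/41 ≈ 15.512)
p = -88900 (p = -44274 - 44626 = -88900)
1/(p + K) = 1/(-88900 + 636/41) = 1/(-3644264/41) = -41/3644264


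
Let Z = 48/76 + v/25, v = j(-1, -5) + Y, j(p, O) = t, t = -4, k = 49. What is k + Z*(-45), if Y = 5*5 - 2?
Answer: -1294/95 ≈ -13.621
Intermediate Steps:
j(p, O) = -4
Y = 23 (Y = 25 - 2 = 23)
v = 19 (v = -4 + 23 = 19)
Z = 661/475 (Z = 48/76 + 19/25 = 48*(1/76) + 19*(1/25) = 12/19 + 19/25 = 661/475 ≈ 1.3916)
k + Z*(-45) = 49 + (661/475)*(-45) = 49 - 5949/95 = -1294/95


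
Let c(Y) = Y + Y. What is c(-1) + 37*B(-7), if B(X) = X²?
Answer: 1811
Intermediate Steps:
c(Y) = 2*Y
c(-1) + 37*B(-7) = 2*(-1) + 37*(-7)² = -2 + 37*49 = -2 + 1813 = 1811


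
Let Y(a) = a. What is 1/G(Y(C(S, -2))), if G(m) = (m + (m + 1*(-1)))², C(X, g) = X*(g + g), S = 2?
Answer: 1/289 ≈ 0.0034602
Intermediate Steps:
C(X, g) = 2*X*g (C(X, g) = X*(2*g) = 2*X*g)
G(m) = (-1 + 2*m)² (G(m) = (m + (m - 1))² = (m + (-1 + m))² = (-1 + 2*m)²)
1/G(Y(C(S, -2))) = 1/((-1 + 2*(2*2*(-2)))²) = 1/((-1 + 2*(-8))²) = 1/((-1 - 16)²) = 1/((-17)²) = 1/289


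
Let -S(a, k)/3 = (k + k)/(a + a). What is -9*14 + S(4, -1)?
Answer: -501/4 ≈ -125.25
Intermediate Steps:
S(a, k) = -3*k/a (S(a, k) = -3*(k + k)/(a + a) = -3*2*k/(2*a) = -3*2*k*1/(2*a) = -3*k/a)
-9*14 + S(4, -1) = -9*14 - 3*(-1)/4 = -126 - 3*(-1)*¼ = -126 + ¾ = -501/4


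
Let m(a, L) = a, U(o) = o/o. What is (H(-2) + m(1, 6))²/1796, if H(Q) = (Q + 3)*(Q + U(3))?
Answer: 0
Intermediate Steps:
U(o) = 1
H(Q) = (1 + Q)*(3 + Q) (H(Q) = (Q + 3)*(Q + 1) = (3 + Q)*(1 + Q) = (1 + Q)*(3 + Q))
(H(-2) + m(1, 6))²/1796 = ((3 + (-2)² + 4*(-2)) + 1)²/1796 = ((3 + 4 - 8) + 1)²*(1/1796) = (-1 + 1)²*(1/1796) = 0²*(1/1796) = 0*(1/1796) = 0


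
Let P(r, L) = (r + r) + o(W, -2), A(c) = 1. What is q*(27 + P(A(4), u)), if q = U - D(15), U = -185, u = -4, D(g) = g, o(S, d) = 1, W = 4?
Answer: -6000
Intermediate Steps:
P(r, L) = 1 + 2*r (P(r, L) = (r + r) + 1 = 2*r + 1 = 1 + 2*r)
q = -200 (q = -185 - 1*15 = -185 - 15 = -200)
q*(27 + P(A(4), u)) = -200*(27 + (1 + 2*1)) = -200*(27 + (1 + 2)) = -200*(27 + 3) = -200*30 = -6000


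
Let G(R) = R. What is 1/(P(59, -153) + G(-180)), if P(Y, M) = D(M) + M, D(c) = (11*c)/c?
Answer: -1/322 ≈ -0.0031056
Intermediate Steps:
D(c) = 11
P(Y, M) = 11 + M
1/(P(59, -153) + G(-180)) = 1/((11 - 153) - 180) = 1/(-142 - 180) = 1/(-322) = -1/322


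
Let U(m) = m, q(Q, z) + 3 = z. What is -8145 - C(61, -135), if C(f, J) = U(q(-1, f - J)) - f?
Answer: -8277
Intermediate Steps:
q(Q, z) = -3 + z
C(f, J) = -3 - J (C(f, J) = (-3 + (f - J)) - f = (-3 + f - J) - f = -3 - J)
-8145 - C(61, -135) = -8145 - (-3 - 1*(-135)) = -8145 - (-3 + 135) = -8145 - 1*132 = -8145 - 132 = -8277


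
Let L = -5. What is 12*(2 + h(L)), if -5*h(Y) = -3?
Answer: 156/5 ≈ 31.200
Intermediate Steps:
h(Y) = ⅗ (h(Y) = -⅕*(-3) = ⅗)
12*(2 + h(L)) = 12*(2 + ⅗) = 12*(13/5) = 156/5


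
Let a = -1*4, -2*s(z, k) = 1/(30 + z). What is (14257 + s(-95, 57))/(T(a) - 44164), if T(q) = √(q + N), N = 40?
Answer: -1853411/5740540 ≈ -0.32286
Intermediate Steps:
s(z, k) = -1/(2*(30 + z))
a = -4
T(q) = √(40 + q) (T(q) = √(q + 40) = √(40 + q))
(14257 + s(-95, 57))/(T(a) - 44164) = (14257 - 1/(60 + 2*(-95)))/(√(40 - 4) - 44164) = (14257 - 1/(60 - 190))/(√36 - 44164) = (14257 - 1/(-130))/(6 - 44164) = (14257 - 1*(-1/130))/(-44158) = (14257 + 1/130)*(-1/44158) = (1853411/130)*(-1/44158) = -1853411/5740540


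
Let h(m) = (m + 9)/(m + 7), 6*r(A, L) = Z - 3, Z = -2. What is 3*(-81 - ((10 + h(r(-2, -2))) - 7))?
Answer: -9471/37 ≈ -255.97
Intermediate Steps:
r(A, L) = -⅚ (r(A, L) = (-2 - 3)/6 = (⅙)*(-5) = -⅚)
h(m) = (9 + m)/(7 + m)
3*(-81 - ((10 + h(r(-2, -2))) - 7)) = 3*(-81 - ((10 + (9 - ⅚)/(7 - ⅚)) - 7)) = 3*(-81 - ((10 + (49/6)/(37/6)) - 7)) = 3*(-81 - ((10 + (6/37)*(49/6)) - 7)) = 3*(-81 - ((10 + 49/37) - 7)) = 3*(-81 - (419/37 - 7)) = 3*(-81 - 1*160/37) = 3*(-81 - 160/37) = 3*(-3157/37) = -9471/37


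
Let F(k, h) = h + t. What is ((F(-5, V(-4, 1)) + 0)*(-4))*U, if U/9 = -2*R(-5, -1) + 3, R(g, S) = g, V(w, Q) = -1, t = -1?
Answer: 936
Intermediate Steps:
F(k, h) = -1 + h (F(k, h) = h - 1 = -1 + h)
U = 117 (U = 9*(-2*(-5) + 3) = 9*(10 + 3) = 9*13 = 117)
((F(-5, V(-4, 1)) + 0)*(-4))*U = (((-1 - 1) + 0)*(-4))*117 = ((-2 + 0)*(-4))*117 = -2*(-4)*117 = 8*117 = 936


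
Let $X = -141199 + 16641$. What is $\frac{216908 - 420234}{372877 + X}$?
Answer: $- \frac{203326}{248319} \approx -0.81881$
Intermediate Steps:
$X = -124558$
$\frac{216908 - 420234}{372877 + X} = \frac{216908 - 420234}{372877 - 124558} = - \frac{203326}{248319}$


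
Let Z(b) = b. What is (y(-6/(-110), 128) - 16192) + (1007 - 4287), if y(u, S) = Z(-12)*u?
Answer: -1070996/55 ≈ -19473.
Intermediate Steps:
y(u, S) = -12*u
(y(-6/(-110), 128) - 16192) + (1007 - 4287) = (-(-72)/(-110) - 16192) + (1007 - 4287) = (-(-72)*(-1)/110 - 16192) - 3280 = (-12*3/55 - 16192) - 3280 = (-36/55 - 16192) - 3280 = -890596/55 - 3280 = -1070996/55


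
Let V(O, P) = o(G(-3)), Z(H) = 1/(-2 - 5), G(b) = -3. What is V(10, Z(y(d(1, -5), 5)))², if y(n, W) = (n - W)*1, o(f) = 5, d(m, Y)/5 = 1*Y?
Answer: 25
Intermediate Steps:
d(m, Y) = 5*Y (d(m, Y) = 5*(1*Y) = 5*Y)
y(n, W) = n - W
Z(H) = -⅐ (Z(H) = 1/(-7) = -⅐)
V(O, P) = 5
V(10, Z(y(d(1, -5), 5)))² = 5² = 25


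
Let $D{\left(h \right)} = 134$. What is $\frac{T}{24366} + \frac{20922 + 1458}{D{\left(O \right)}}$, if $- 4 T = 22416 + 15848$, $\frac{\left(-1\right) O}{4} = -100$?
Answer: $\frac{136007309}{816261} \approx 166.62$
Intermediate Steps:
$O = 400$ ($O = \left(-4\right) \left(-100\right) = 400$)
$T = -9566$ ($T = - \frac{22416 + 15848}{4} = \left(- \frac{1}{4}\right) 38264 = -9566$)
$\frac{T}{24366} + \frac{20922 + 1458}{D{\left(O \right)}} = - \frac{9566}{24366} + \frac{20922 + 1458}{134} = \left(-9566\right) \frac{1}{24366} + 22380 \cdot \frac{1}{134} = - \frac{4783}{12183} + \frac{11190}{67} = \frac{136007309}{816261}$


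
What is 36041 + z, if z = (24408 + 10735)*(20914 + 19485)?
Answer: 1419778098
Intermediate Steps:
z = 1419742057 (z = 35143*40399 = 1419742057)
36041 + z = 36041 + 1419742057 = 1419778098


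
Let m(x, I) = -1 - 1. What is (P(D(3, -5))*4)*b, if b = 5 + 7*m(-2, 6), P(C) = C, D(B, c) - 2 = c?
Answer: 108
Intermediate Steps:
D(B, c) = 2 + c
m(x, I) = -2
b = -9 (b = 5 + 7*(-2) = 5 - 14 = -9)
(P(D(3, -5))*4)*b = ((2 - 5)*4)*(-9) = -3*4*(-9) = -12*(-9) = 108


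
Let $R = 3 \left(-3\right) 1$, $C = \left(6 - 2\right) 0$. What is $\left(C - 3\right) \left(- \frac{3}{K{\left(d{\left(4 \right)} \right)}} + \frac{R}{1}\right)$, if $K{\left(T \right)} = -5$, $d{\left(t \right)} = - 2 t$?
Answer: $\frac{126}{5} \approx 25.2$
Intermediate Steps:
$C = 0$ ($C = 4 \cdot 0 = 0$)
$R = -9$ ($R = \left(-9\right) 1 = -9$)
$\left(C - 3\right) \left(- \frac{3}{K{\left(d{\left(4 \right)} \right)}} + \frac{R}{1}\right) = \left(0 - 3\right) \left(- \frac{3}{-5} - \frac{9}{1}\right) = - 3 \left(\left(-3\right) \left(- \frac{1}{5}\right) - 9\right) = - 3 \left(\frac{3}{5} - 9\right) = \left(-3\right) \left(- \frac{42}{5}\right) = \frac{126}{5}$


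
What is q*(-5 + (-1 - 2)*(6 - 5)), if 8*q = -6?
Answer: 6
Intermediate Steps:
q = -¾ (q = (⅛)*(-6) = -¾ ≈ -0.75000)
q*(-5 + (-1 - 2)*(6 - 5)) = -3*(-5 + (-1 - 2)*(6 - 5))/4 = -3*(-5 - 3*1)/4 = -3*(-5 - 3)/4 = -¾*(-8) = 6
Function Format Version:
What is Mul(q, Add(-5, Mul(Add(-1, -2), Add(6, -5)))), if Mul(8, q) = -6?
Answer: 6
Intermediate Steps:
q = Rational(-3, 4) (q = Mul(Rational(1, 8), -6) = Rational(-3, 4) ≈ -0.75000)
Mul(q, Add(-5, Mul(Add(-1, -2), Add(6, -5)))) = Mul(Rational(-3, 4), Add(-5, Mul(Add(-1, -2), Add(6, -5)))) = Mul(Rational(-3, 4), Add(-5, Mul(-3, 1))) = Mul(Rational(-3, 4), Add(-5, -3)) = Mul(Rational(-3, 4), -8) = 6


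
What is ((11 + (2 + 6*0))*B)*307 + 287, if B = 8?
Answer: 32215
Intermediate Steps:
((11 + (2 + 6*0))*B)*307 + 287 = ((11 + (2 + 6*0))*8)*307 + 287 = ((11 + (2 + 0))*8)*307 + 287 = ((11 + 2)*8)*307 + 287 = (13*8)*307 + 287 = 104*307 + 287 = 31928 + 287 = 32215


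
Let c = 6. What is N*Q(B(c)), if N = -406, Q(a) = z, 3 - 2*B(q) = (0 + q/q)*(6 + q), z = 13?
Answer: -5278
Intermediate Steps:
B(q) = -3/2 - q/2 (B(q) = 3/2 - (0 + q/q)*(6 + q)/2 = 3/2 - (0 + 1)*(6 + q)/2 = 3/2 - (6 + q)/2 = 3/2 + (-3 - q/2) = -3/2 - q/2)
Q(a) = 13
N*Q(B(c)) = -406*13 = -5278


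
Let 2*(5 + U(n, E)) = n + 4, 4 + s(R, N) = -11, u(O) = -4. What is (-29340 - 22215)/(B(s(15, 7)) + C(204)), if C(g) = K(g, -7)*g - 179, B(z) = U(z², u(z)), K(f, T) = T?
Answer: 20622/599 ≈ 34.427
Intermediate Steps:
s(R, N) = -15 (s(R, N) = -4 - 11 = -15)
U(n, E) = -3 + n/2 (U(n, E) = -5 + (n + 4)/2 = -5 + (4 + n)/2 = -5 + (2 + n/2) = -3 + n/2)
B(z) = -3 + z²/2
C(g) = -179 - 7*g (C(g) = -7*g - 179 = -179 - 7*g)
(-29340 - 22215)/(B(s(15, 7)) + C(204)) = (-29340 - 22215)/((-3 + (½)*(-15)²) + (-179 - 7*204)) = -51555/((-3 + (½)*225) + (-179 - 1428)) = -51555/((-3 + 225/2) - 1607) = -51555/(219/2 - 1607) = -51555/(-2995/2) = -51555*(-2/2995) = 20622/599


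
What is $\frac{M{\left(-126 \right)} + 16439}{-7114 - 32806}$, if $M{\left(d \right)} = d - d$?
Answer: $- \frac{16439}{39920} \approx -0.4118$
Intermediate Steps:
$M{\left(d \right)} = 0$
$\frac{M{\left(-126 \right)} + 16439}{-7114 - 32806} = \frac{0 + 16439}{-7114 - 32806} = \frac{16439}{-7114 - 32806} = \frac{16439}{-39920} = 16439 \left(- \frac{1}{39920}\right) = - \frac{16439}{39920}$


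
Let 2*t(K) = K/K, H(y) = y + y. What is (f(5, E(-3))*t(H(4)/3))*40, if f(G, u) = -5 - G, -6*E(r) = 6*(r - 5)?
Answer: -200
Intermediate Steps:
H(y) = 2*y
E(r) = 5 - r (E(r) = -(r - 5) = -(-5 + r) = -(-30 + 6*r)/6 = 5 - r)
t(K) = ½ (t(K) = (K/K)/2 = (½)*1 = ½)
(f(5, E(-3))*t(H(4)/3))*40 = ((-5 - 1*5)*(½))*40 = ((-5 - 5)*(½))*40 = -10*½*40 = -5*40 = -200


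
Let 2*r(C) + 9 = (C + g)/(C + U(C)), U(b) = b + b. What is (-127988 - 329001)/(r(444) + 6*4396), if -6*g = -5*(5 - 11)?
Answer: -1217418696/70254115 ≈ -17.329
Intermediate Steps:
g = -5 (g = -(-5)*(5 - 11)/6 = -(-5)*(-6)/6 = -⅙*30 = -5)
U(b) = 2*b
r(C) = -9/2 + (-5 + C)/(6*C) (r(C) = -9/2 + ((C - 5)/(C + 2*C))/2 = -9/2 + ((-5 + C)/((3*C)))/2 = -9/2 + ((-5 + C)*(1/(3*C)))/2 = -9/2 + ((-5 + C)/(3*C))/2 = -9/2 + (-5 + C)/(6*C))
(-127988 - 329001)/(r(444) + 6*4396) = (-127988 - 329001)/((⅙)*(-5 - 26*444)/444 + 6*4396) = -456989/((⅙)*(1/444)*(-5 - 11544) + 26376) = -456989/((⅙)*(1/444)*(-11549) + 26376) = -456989/(-11549/2664 + 26376) = -456989/70254115/2664 = -456989*2664/70254115 = -1217418696/70254115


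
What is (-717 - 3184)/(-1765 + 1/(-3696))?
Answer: 14418096/6523441 ≈ 2.2102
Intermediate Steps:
(-717 - 3184)/(-1765 + 1/(-3696)) = -3901/(-1765 - 1/3696) = -3901/(-6523441/3696) = -3901*(-3696/6523441) = 14418096/6523441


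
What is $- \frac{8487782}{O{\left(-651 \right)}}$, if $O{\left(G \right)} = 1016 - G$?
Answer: $- \frac{8487782}{1667} \approx -5091.6$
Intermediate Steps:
$- \frac{8487782}{O{\left(-651 \right)}} = - \frac{8487782}{1016 - -651} = - \frac{8487782}{1016 + 651} = - \frac{8487782}{1667}$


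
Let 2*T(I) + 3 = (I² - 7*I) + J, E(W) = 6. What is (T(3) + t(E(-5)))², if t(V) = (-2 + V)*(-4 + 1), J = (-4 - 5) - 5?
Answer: 2809/4 ≈ 702.25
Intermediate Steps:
J = -14 (J = -9 - 5 = -14)
t(V) = 6 - 3*V (t(V) = (-2 + V)*(-3) = 6 - 3*V)
T(I) = -17/2 + I²/2 - 7*I/2 (T(I) = -3/2 + ((I² - 7*I) - 14)/2 = -3/2 + (-14 + I² - 7*I)/2 = -3/2 + (-7 + I²/2 - 7*I/2) = -17/2 + I²/2 - 7*I/2)
(T(3) + t(E(-5)))² = ((-17/2 + (½)*3² - 7/2*3) + (6 - 3*6))² = ((-17/2 + (½)*9 - 21/2) + (6 - 18))² = ((-17/2 + 9/2 - 21/2) - 12)² = (-29/2 - 12)² = (-53/2)² = 2809/4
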